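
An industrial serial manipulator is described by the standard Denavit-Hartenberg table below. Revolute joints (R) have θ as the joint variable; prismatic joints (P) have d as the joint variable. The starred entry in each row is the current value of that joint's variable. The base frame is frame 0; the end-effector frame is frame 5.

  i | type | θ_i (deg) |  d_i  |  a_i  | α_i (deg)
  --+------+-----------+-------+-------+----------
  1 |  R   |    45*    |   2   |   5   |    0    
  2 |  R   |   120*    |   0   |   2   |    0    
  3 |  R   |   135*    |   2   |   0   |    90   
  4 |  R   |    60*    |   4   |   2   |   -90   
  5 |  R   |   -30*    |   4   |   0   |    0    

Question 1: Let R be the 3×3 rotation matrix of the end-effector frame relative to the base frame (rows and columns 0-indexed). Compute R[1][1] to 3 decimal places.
End-effector y-axis (col 1 of R) = (0.8750,0.2165,0.4330)
R[1][1] = 0.2165

0.217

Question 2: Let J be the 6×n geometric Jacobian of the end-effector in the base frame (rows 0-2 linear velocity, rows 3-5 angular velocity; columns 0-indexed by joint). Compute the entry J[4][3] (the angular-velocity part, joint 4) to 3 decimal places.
axis z_3 = (-0.8660,-0.5000,0.0000); lever o_n−o_3 = (-4.6962,0.1340,3.7321)
cross product → J_v[:, 3] = (-1.8660,3.2321,-2.4641)
J_ω[:, 3] = z_3
entry J[4][3] = -0.5000

-0.500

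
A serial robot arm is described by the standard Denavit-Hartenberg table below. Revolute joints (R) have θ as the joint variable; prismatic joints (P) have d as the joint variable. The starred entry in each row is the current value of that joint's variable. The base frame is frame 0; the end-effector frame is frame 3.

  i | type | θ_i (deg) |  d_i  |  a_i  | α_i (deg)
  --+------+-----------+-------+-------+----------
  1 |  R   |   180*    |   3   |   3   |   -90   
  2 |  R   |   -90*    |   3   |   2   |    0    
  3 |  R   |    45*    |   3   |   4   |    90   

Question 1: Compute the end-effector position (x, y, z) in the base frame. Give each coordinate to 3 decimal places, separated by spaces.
after link 1: o_1 = (-3.0000, 0.0000, 3.0000)
after link 2: o_2 = (-3.0000, -3.0000, 5.0000)
after link 3: o_3 = (-5.8284, -6.0000, 7.8284)

-5.828 -6.000 7.828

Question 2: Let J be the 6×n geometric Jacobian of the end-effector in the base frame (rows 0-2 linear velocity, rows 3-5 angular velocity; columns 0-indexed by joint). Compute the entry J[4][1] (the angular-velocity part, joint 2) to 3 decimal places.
axis z_1 = (-0.0000,-1.0000,0.0000); lever o_n−o_1 = (-2.8284,-6.0000,4.8284)
cross product → J_v[:, 1] = (-4.8284,0.0000,-2.8284)
J_ω[:, 1] = z_1
entry J[4][1] = -1.0000

-1.000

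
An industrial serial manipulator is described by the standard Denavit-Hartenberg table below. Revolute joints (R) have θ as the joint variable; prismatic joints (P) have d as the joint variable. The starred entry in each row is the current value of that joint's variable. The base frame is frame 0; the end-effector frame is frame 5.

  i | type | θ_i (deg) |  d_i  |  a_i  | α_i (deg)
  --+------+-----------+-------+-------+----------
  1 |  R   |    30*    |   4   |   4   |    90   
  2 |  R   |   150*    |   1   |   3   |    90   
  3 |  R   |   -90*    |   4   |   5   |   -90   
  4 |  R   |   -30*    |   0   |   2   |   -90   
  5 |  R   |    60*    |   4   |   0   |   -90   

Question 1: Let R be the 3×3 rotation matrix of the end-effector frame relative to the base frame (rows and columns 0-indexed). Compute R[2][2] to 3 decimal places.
End-effector z-axis (col 2 of R) = (0.5625,-0.5413,-0.6250)
R[2][2] = -0.6250

-0.625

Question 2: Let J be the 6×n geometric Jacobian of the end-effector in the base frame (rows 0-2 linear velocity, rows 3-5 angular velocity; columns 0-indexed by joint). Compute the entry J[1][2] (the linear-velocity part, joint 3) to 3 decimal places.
-3.781

axis z_2 = (0.4330,0.2500,0.8660); lever o_n−o_2 = (-3.7010,7.9462,1.3301)
cross product → J_v[:, 2] = (-6.5490,-3.7811,4.3660)
J_ω[:, 2] = z_2
entry J[1][2] = -3.7811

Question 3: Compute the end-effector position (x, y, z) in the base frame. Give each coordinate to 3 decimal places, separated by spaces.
after link 1: o_1 = (3.4641, 2.0000, 4.0000)
after link 2: o_2 = (1.7141, -0.1651, 5.5000)
after link 3: o_3 = (0.9462, 5.1651, 8.9641)
after link 4: o_4 = (0.5131, 6.9151, 9.8301)
after link 5: o_5 = (-1.9869, 7.7811, 6.8301)

-1.987 7.781 6.830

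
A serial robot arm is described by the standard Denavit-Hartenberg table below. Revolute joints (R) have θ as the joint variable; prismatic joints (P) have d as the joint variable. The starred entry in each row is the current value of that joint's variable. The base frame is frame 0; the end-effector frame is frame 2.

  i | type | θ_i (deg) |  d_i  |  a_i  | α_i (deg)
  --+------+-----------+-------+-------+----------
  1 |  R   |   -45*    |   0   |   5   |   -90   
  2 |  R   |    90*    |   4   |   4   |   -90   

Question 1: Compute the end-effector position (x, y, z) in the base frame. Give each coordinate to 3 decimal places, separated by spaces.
6.364 -0.707 -4.000

after link 1: o_1 = (3.5355, -3.5355, 0.0000)
after link 2: o_2 = (6.3640, -0.7071, -4.0000)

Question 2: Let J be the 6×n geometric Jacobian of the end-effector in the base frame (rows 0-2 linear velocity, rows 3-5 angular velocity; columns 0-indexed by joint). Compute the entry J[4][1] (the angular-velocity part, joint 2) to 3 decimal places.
0.707

axis z_1 = (0.7071,0.7071,0.0000); lever o_n−o_1 = (2.8284,2.8284,-4.0000)
cross product → J_v[:, 1] = (-2.8284,2.8284,0.0000)
J_ω[:, 1] = z_1
entry J[4][1] = 0.7071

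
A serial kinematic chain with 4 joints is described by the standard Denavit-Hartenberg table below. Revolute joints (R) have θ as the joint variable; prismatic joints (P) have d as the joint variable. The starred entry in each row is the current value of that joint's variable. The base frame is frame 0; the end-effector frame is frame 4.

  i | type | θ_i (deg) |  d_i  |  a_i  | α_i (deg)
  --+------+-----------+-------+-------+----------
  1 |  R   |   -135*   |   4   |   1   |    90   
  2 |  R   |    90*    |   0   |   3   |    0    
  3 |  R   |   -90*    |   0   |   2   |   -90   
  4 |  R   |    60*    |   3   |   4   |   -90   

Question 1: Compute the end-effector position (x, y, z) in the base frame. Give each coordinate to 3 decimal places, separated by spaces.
after link 1: o_1 = (-0.7071, -0.7071, 4.0000)
after link 2: o_2 = (-0.7071, -0.7071, 7.0000)
after link 3: o_3 = (-2.1213, -2.1213, 7.0000)
after link 4: o_4 = (-1.0860, -5.9850, 10.0000)

-1.086 -5.985 10.000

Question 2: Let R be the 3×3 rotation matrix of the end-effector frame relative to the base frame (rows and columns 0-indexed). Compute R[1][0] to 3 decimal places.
-0.966

End-effector x-axis (col 0 of R) = (0.2588,-0.9659,0.0000)
R[1][0] = -0.9659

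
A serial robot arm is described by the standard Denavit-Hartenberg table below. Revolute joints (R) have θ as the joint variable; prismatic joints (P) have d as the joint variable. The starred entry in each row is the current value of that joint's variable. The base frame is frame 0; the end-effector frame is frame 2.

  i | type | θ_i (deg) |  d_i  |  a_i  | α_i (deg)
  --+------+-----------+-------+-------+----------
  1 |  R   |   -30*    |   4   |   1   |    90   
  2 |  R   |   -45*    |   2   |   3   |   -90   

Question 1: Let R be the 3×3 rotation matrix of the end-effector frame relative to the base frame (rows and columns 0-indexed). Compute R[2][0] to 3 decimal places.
-0.707

End-effector x-axis (col 0 of R) = (0.6124,-0.3536,-0.7071)
R[2][0] = -0.7071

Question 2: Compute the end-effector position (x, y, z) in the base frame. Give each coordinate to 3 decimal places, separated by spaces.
1.703 -3.293 1.879

after link 1: o_1 = (0.8660, -0.5000, 4.0000)
after link 2: o_2 = (1.7031, -3.2927, 1.8787)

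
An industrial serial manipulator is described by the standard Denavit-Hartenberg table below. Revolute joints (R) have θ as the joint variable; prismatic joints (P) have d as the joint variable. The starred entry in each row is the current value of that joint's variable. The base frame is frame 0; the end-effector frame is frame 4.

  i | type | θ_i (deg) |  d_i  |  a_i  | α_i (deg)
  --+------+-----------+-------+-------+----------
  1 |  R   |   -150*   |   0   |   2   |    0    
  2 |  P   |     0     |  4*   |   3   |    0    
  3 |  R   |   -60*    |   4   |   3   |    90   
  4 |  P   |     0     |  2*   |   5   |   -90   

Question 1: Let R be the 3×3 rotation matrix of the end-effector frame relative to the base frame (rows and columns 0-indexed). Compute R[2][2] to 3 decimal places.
1.000

End-effector z-axis (col 2 of R) = (0.0000,0.0000,1.0000)
R[2][2] = 1.0000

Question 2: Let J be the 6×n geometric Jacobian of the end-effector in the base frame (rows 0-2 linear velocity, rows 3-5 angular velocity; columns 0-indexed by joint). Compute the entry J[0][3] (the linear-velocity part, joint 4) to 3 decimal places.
prismatic axis z_3 = (0.5000,0.8660,0.0000)
J_v[:, 3] = z_3; J_ω[:, 3] = (0,0,0)
entry J[0][3] = 0.5000

0.500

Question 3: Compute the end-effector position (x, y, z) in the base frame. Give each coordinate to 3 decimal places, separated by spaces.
-10.258 3.232 8.000

after link 1: o_1 = (-1.7321, -1.0000, 0.0000)
after link 2: o_2 = (-4.3301, -2.5000, 4.0000)
after link 3: o_3 = (-6.9282, -1.0000, 8.0000)
after link 4: o_4 = (-10.2583, 3.2321, 8.0000)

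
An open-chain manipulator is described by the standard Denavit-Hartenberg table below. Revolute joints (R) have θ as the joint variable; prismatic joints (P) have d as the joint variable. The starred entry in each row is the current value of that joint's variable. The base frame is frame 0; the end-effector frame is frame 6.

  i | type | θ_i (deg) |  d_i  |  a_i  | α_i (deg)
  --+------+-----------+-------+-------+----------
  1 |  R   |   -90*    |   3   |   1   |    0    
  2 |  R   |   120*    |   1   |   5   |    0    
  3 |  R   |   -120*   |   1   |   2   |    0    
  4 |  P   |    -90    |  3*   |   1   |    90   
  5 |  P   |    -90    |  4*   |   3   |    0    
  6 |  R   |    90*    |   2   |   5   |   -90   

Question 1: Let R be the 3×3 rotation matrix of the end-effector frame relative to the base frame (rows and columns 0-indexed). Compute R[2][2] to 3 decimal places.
End-effector z-axis (col 2 of R) = (-0.0000,-0.0000,1.0000)
R[2][2] = 1.0000

1.000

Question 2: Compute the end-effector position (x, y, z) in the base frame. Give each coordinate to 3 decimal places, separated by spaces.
-1.670 5.500 5.000

after link 1: o_1 = (0.0000, -1.0000, 3.0000)
after link 2: o_2 = (4.3301, 1.5000, 4.0000)
after link 3: o_3 = (4.3301, -0.5000, 5.0000)
after link 4: o_4 = (3.3301, -0.5000, 8.0000)
after link 5: o_5 = (3.3301, 3.5000, 5.0000)
after link 6: o_6 = (-1.6699, 5.5000, 5.0000)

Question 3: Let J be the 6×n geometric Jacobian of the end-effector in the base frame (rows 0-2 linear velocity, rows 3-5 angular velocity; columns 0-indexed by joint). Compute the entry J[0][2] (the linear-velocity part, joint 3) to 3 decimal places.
-4.000

axis z_2 = (0.0000,0.0000,1.0000); lever o_n−o_2 = (-6.0000,4.0000,1.0000)
cross product → J_v[:, 2] = (-4.0000,-6.0000,0.0000)
J_ω[:, 2] = z_2
entry J[0][2] = -4.0000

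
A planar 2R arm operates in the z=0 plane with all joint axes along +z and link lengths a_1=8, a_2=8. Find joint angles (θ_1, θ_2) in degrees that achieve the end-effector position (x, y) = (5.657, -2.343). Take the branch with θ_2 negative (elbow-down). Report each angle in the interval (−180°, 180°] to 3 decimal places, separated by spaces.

45.001 -134.999

cos θ_2 = (37.4913−8²−8²)/(2·8·8) = -0.7071; θ_2 = -134.9994° (elbow-down)
β = atan2(-2.3430,5.6570) = -22.4982°; ψ = atan2(-5.6569,2.3432) = -67.4997°
θ_1 = β − ψ = 45.0015°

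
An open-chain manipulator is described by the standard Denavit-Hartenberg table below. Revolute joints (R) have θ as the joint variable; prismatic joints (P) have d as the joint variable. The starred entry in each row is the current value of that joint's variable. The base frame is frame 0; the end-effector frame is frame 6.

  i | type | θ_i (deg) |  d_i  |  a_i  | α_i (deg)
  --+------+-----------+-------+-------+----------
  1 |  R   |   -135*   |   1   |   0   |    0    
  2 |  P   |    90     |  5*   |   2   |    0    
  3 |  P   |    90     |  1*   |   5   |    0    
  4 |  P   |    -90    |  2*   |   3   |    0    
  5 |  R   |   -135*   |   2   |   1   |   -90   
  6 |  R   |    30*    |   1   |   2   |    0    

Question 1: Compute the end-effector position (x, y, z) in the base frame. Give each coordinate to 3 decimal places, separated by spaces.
4.339 -1.000 10.000

after link 1: o_1 = (0.0000, 0.0000, 1.0000)
after link 2: o_2 = (1.4142, -1.4142, 6.0000)
after link 3: o_3 = (4.9497, 2.1213, 7.0000)
after link 4: o_4 = (7.0711, 0.0000, 9.0000)
after link 5: o_5 = (6.0711, 0.0000, 11.0000)
after link 6: o_6 = (4.3390, -1.0000, 10.0000)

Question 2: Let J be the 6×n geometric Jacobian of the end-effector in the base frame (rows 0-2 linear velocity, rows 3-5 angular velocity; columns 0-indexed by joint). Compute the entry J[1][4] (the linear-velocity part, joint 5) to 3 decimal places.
-2.732

axis z_4 = (0.0000,0.0000,1.0000); lever o_n−o_4 = (-2.7321,-1.0000,1.0000)
cross product → J_v[:, 4] = (1.0000,-2.7321,0.0000)
J_ω[:, 4] = z_4
entry J[1][4] = -2.7321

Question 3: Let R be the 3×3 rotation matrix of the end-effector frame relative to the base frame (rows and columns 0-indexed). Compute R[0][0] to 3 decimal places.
-0.866

End-effector x-axis (col 0 of R) = (-0.8660,-0.0000,-0.5000)
R[0][0] = -0.8660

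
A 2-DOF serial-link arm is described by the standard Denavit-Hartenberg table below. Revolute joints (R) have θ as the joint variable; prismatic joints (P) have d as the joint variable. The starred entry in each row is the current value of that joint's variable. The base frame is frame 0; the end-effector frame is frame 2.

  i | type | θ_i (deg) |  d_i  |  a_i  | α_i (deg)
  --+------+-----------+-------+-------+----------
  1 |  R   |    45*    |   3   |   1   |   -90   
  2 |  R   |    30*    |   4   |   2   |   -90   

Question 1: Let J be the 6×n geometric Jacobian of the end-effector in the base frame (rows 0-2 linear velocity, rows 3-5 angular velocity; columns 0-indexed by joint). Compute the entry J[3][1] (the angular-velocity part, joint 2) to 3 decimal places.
axis z_1 = (-0.7071,0.7071,0.0000); lever o_n−o_1 = (-1.6037,4.0532,-1.0000)
cross product → J_v[:, 1] = (-0.7071,-0.7071,-1.7321)
J_ω[:, 1] = z_1
entry J[3][1] = -0.7071

-0.707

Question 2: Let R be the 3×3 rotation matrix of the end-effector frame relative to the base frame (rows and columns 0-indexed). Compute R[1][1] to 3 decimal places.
-0.707

End-effector y-axis (col 1 of R) = (0.7071,-0.7071,-0.0000)
R[1][1] = -0.7071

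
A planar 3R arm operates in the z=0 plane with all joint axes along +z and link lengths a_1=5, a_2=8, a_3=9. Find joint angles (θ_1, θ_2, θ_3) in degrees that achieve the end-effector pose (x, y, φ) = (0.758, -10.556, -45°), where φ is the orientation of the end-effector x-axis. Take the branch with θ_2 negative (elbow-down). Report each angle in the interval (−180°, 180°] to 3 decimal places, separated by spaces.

wrist centre = target − a_3·(cos φ, sin φ) = (-5.6060, -4.1920)
cos θ_2 = (49.0000−5²−8²)/(2·5·8) = -0.5000; θ_2 = -120.0000° (elbow-down)
β = atan2(-4.1920,-5.6060) = -143.2115°; ψ = atan2(-6.9282,1.0000) = -81.7868°
θ_1 = β − ψ = -61.4247°
θ_3 = φ − θ_1 − θ_2 = 136.4247° (wrapped to (-180°,180°])

-61.425 -120.000 136.425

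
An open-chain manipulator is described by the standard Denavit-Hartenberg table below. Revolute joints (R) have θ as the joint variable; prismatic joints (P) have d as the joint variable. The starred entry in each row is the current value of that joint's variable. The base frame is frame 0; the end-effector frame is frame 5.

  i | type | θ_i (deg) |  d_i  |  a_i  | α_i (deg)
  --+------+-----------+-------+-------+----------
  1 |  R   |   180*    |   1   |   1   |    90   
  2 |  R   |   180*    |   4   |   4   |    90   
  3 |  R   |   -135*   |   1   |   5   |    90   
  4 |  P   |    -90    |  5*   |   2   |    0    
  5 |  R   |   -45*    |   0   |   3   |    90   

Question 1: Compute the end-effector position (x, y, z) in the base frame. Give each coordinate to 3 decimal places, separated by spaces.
after link 1: o_1 = (-1.0000, 0.0000, 1.0000)
after link 2: o_2 = (3.0000, 4.0000, 1.0000)
after link 3: o_3 = (-0.5355, 0.4645, 2.0000)
after link 4: o_4 = (-4.0711, 4.0000, 0.0000)
after link 5: o_5 = (-2.5711, 5.5000, -2.1213)

-2.571 5.500 -2.121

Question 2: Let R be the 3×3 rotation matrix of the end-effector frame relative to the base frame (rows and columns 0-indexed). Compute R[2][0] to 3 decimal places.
End-effector x-axis (col 0 of R) = (0.5000,0.5000,-0.7071)
R[2][0] = -0.7071

-0.707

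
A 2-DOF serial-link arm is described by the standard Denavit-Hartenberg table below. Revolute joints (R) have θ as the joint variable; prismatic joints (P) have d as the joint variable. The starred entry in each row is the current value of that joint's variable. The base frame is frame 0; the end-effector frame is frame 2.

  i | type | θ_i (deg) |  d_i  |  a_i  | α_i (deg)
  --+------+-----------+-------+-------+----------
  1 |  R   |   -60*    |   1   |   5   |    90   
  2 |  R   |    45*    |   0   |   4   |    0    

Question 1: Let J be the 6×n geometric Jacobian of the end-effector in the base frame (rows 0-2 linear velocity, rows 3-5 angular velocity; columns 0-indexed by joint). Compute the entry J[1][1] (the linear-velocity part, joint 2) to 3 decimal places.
2.449

axis z_1 = (-0.8660,-0.5000,0.0000); lever o_n−o_1 = (1.4142,-2.4495,2.8284)
cross product → J_v[:, 1] = (-1.4142,2.4495,2.8284)
J_ω[:, 1] = z_1
entry J[1][1] = 2.4495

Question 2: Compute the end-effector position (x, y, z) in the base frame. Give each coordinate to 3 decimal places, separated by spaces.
after link 1: o_1 = (2.5000, -4.3301, 1.0000)
after link 2: o_2 = (3.9142, -6.7796, 3.8284)

3.914 -6.780 3.828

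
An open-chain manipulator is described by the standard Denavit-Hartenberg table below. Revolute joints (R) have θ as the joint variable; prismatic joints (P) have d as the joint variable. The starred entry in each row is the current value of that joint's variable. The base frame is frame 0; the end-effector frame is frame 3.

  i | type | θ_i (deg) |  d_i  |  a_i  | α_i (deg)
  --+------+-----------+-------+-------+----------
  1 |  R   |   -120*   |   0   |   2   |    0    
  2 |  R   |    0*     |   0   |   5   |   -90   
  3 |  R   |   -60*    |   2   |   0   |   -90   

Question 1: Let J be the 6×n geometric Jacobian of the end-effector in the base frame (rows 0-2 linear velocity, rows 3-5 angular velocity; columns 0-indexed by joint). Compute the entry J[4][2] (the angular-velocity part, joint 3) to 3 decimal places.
-0.500

axis z_2 = (0.8660,-0.5000,0.0000); lever o_n−o_2 = (1.7321,-1.0000,0.0000)
cross product → J_v[:, 2] = (0.0000,0.0000,-0.0000)
J_ω[:, 2] = z_2
entry J[4][2] = -0.5000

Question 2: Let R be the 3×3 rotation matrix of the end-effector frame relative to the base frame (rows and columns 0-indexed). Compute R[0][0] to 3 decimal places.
-0.250

End-effector x-axis (col 0 of R) = (-0.2500,-0.4330,0.8660)
R[0][0] = -0.2500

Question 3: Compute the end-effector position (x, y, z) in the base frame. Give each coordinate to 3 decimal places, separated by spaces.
-1.768 -7.062 0.000

after link 1: o_1 = (-1.0000, -1.7321, 0.0000)
after link 2: o_2 = (-3.5000, -6.0622, 0.0000)
after link 3: o_3 = (-1.7679, -7.0622, 0.0000)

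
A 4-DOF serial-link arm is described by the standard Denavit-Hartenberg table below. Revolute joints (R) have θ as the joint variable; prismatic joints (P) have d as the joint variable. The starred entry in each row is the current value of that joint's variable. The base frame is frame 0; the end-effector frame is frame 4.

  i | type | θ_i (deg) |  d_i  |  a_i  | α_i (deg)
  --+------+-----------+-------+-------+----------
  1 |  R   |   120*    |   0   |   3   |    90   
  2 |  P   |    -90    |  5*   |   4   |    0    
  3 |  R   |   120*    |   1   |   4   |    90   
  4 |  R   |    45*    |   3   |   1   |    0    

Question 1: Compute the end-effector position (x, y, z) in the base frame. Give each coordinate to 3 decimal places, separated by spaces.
after link 1: o_1 = (-1.5000, 2.5981, 0.0000)
after link 2: o_2 = (2.8301, 5.0981, -4.0000)
after link 3: o_3 = (1.9641, 8.5981, -2.0000)
after link 4: o_4 = (1.5203, 10.7810, -4.2445)

1.520 10.781 -4.245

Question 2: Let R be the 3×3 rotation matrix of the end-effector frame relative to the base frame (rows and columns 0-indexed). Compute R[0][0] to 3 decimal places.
End-effector x-axis (col 0 of R) = (0.3062,0.8839,0.3536)
R[0][0] = 0.3062

0.306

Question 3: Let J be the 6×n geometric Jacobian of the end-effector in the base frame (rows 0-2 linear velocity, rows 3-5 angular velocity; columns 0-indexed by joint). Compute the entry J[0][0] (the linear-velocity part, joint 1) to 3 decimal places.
axis z_0 = ẑ; lever o_n−o_0 = (1.5203,10.7810,-4.2445)
cross product → J_v[:, 0] = (-10.7810,1.5203,0.0000)
J_ω[:, 0] = z_0
entry J[0][0] = -10.7810

-10.781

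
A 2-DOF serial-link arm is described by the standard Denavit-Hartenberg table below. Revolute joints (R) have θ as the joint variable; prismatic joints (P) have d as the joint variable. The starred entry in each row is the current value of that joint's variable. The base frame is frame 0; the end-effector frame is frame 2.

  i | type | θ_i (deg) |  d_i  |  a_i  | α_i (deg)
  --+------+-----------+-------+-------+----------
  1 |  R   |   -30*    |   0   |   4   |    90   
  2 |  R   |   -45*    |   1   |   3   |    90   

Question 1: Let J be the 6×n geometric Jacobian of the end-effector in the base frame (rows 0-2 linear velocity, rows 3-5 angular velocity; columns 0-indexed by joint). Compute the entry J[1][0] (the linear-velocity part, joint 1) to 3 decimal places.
4.801

axis z_0 = ẑ; lever o_n−o_0 = (4.8012,-3.9267,-2.1213)
cross product → J_v[:, 0] = (3.9267,4.8012,-0.0000)
J_ω[:, 0] = z_0
entry J[1][0] = 4.8012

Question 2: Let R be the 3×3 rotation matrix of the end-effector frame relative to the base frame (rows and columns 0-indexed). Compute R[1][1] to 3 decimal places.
End-effector y-axis (col 1 of R) = (-0.5000,-0.8660,0.0000)
R[1][1] = -0.8660

-0.866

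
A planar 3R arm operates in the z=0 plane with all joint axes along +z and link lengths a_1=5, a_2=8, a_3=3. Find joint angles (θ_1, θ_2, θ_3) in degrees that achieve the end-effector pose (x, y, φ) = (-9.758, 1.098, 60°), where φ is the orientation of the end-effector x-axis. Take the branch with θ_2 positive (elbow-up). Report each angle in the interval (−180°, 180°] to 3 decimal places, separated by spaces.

149.997 60.006 -150.003

wrist centre = target − a_3·(cos φ, sin φ) = (-11.2580, -1.5001)
cos θ_2 = (128.9928−5²−8²)/(2·5·8) = 0.4999; θ_2 = 60.0060° (elbow-up)
β = atan2(-1.5001,-11.2580) = -172.4103°; ψ = atan2(6.9286,8.9993) = 37.5930°
θ_1 = β − ψ = -210.0033°
θ_3 = φ − θ_1 − θ_2 = -150.0027° (wrapped to (-180°,180°])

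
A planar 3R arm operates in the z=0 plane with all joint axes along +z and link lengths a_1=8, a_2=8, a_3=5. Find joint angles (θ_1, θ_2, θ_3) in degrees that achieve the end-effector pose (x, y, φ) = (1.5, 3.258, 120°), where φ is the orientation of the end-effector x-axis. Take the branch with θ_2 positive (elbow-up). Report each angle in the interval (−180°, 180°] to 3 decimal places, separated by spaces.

wrist centre = target − a_3·(cos φ, sin φ) = (4.0000, -1.0721)
cos θ_2 = (17.1495−8²−8²)/(2·8·8) = -0.8660; θ_2 = 149.9994° (elbow-up)
β = atan2(-1.0721,4.0000) = -15.0044°; ψ = atan2(4.0001,1.0718) = 74.9997°
θ_1 = β − ψ = -90.0041°
θ_3 = φ − θ_1 − θ_2 = 60.0047° (wrapped to (-180°,180°])

-90.004 149.999 60.005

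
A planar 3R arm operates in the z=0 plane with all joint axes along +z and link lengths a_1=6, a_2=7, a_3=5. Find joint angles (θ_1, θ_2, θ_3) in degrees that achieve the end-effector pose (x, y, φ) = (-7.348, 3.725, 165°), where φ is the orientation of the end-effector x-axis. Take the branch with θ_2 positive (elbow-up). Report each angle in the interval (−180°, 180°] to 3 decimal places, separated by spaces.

wrist centre = target − a_3·(cos φ, sin φ) = (-2.5184, 2.4309)
cos θ_2 = (12.2515−6²−7²)/(2·6·7) = -0.8661; θ_2 = 150.0032° (elbow-up)
β = atan2(2.4309,-2.5184) = 136.0125°; ψ = atan2(3.4997,-0.0624) = 91.0211°
θ_1 = β − ψ = 44.9914°
θ_3 = φ − θ_1 − θ_2 = -29.9946° (wrapped to (-180°,180°])

44.991 150.003 -29.995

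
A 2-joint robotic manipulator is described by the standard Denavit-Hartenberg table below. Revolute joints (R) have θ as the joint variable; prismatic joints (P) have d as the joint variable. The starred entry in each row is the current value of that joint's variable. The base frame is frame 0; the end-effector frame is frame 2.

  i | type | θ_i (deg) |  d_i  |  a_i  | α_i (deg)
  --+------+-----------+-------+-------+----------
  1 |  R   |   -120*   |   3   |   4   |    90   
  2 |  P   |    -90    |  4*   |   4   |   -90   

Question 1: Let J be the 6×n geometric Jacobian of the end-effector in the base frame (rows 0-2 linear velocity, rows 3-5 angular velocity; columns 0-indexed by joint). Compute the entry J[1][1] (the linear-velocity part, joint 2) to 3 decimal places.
prismatic axis z_1 = (-0.8660,0.5000,0.0000)
J_v[:, 1] = z_1; J_ω[:, 1] = (0,0,0)
entry J[1][1] = 0.5000

0.500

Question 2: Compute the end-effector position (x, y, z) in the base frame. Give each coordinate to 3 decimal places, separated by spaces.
after link 1: o_1 = (-2.0000, -3.4641, 3.0000)
after link 2: o_2 = (-5.4641, -1.4641, -1.0000)

-5.464 -1.464 -1.000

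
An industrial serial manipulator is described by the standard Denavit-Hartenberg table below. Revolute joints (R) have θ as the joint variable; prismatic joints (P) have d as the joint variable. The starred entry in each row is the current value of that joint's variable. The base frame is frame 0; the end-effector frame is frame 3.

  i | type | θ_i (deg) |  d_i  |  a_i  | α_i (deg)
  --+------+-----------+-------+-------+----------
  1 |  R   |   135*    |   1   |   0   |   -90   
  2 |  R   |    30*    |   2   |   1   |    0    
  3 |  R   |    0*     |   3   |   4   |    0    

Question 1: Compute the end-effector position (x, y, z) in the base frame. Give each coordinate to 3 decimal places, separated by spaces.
after link 1: o_1 = (0.0000, 0.0000, 1.0000)
after link 2: o_2 = (-2.0266, -0.8018, 0.5000)
after link 3: o_3 = (-6.5974, -0.4737, -1.5000)

-6.597 -0.474 -1.500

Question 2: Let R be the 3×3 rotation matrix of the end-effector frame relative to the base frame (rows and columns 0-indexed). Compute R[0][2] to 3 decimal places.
End-effector z-axis (col 2 of R) = (-0.7071,-0.7071,0.0000)
R[0][2] = -0.7071

-0.707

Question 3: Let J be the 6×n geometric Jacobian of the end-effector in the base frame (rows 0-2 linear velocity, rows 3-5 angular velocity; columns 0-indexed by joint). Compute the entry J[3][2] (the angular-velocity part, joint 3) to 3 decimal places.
axis z_2 = (-0.7071,-0.7071,0.0000); lever o_n−o_2 = (-4.5708,0.3282,-2.0000)
cross product → J_v[:, 2] = (1.4142,-1.4142,-3.4641)
J_ω[:, 2] = z_2
entry J[3][2] = -0.7071

-0.707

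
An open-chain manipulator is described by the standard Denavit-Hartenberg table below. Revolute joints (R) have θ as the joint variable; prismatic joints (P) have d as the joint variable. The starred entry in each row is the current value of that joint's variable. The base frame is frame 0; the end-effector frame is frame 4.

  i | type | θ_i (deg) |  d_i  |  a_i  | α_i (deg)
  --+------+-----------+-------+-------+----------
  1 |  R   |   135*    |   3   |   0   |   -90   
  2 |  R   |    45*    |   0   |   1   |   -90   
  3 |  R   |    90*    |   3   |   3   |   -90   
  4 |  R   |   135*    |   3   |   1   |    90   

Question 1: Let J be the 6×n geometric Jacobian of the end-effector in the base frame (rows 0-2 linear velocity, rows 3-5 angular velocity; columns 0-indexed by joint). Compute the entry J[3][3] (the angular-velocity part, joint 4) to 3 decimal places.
axis z_3 = (0.5000,-0.5000,0.7071); lever o_n−o_3 = (0.6464,-1.6464,2.6213)
cross product → J_v[:, 3] = (-0.1464,-0.8536,-0.5000)
J_ω[:, 3] = z_3
entry J[3][3] = 0.5000

0.500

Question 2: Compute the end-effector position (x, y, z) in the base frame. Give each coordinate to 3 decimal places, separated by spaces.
after link 1: o_1 = (0.0000, 0.0000, 3.0000)
after link 2: o_2 = (-0.5000, 0.5000, 2.2929)
after link 3: o_3 = (3.1213, 1.1213, 0.1716)
after link 4: o_4 = (3.7678, -0.5251, 2.7929)

3.768 -0.525 2.793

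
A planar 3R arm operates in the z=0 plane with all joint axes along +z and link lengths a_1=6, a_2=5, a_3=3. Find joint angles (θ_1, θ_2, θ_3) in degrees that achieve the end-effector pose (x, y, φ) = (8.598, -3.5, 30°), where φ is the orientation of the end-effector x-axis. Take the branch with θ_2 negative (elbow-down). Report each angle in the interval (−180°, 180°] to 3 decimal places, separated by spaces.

wrist centre = target − a_3·(cos φ, sin φ) = (5.9999, -5.0000)
cos θ_2 = (60.9991−6²−5²)/(2·6·5) = -0.0000; θ_2 = -90.0009° (elbow-down)
β = atan2(-5.0000,5.9999) = -39.8059°; ψ = atan2(-5.0000,5.9999) = -39.8059°
θ_1 = β − ψ = -0.0000°
θ_3 = φ − θ_1 − θ_2 = 120.0009° (wrapped to (-180°,180°])

-0.000 -90.001 120.001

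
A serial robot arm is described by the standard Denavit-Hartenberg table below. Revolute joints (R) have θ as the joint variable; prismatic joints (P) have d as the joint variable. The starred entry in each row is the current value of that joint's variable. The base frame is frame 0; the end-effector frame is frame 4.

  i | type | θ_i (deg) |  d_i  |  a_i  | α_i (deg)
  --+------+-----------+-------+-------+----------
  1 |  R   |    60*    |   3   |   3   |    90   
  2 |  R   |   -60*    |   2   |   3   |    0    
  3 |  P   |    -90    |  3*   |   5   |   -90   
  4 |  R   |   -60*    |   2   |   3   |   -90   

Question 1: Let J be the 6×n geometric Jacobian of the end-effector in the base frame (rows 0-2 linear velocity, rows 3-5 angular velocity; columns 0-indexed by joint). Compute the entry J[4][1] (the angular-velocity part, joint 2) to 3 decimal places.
axis z_1 = (0.8660,-0.5000,0.0000); lever o_n−o_1 = (5.0155,-6.5090,-7.5801)
cross product → J_v[:, 1] = (3.7901,6.5646,-3.1292)
J_ω[:, 1] = z_1
entry J[4][1] = -0.5000

-0.500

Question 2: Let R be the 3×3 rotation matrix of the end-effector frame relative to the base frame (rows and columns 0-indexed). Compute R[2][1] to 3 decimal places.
End-effector y-axis (col 1 of R) = (-0.2500,-0.4330,0.8660)
R[2][1] = 0.8660

0.866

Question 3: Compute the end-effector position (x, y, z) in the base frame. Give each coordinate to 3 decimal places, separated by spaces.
6.516 -3.911 -4.580

after link 1: o_1 = (1.5000, 2.5981, 3.0000)
after link 2: o_2 = (3.9821, 2.8971, 0.4019)
after link 3: o_3 = (4.4151, -2.3529, -2.0981)
after link 4: o_4 = (6.5155, -3.9109, -4.5801)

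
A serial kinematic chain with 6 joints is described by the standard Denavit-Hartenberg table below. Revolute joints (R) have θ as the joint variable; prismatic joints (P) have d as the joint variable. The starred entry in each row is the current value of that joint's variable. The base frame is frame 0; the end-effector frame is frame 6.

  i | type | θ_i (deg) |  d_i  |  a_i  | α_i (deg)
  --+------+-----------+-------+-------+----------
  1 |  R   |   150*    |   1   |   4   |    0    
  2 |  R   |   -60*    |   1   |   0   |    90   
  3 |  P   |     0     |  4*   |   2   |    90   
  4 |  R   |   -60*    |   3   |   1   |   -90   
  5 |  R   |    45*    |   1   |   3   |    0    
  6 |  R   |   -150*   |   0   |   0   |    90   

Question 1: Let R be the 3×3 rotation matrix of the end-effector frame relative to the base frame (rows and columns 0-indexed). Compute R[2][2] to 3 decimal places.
End-effector z-axis (col 2 of R) = (0.8365,-0.4830,0.2588)
R[2][2] = 0.2588

0.259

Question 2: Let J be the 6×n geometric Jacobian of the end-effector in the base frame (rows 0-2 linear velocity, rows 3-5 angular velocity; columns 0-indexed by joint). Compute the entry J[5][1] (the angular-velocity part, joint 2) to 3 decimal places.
axis z_1 = (0.0000,0.0000,1.0000); lever o_n−o_1 = (1.7969,4.4267,0.1213)
cross product → J_v[:, 1] = (-4.4267,1.7969,0.0000)
J_ω[:, 1] = z_1
entry J[5][1] = 1.0000

1.000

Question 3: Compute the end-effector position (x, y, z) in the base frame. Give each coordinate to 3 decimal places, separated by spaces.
after link 1: o_1 = (-3.4641, 2.0000, 1.0000)
after link 2: o_2 = (-3.4641, 2.0000, 2.0000)
after link 3: o_3 = (0.5359, 4.0000, 2.0000)
after link 4: o_4 = (-0.3301, 4.5000, -1.0000)
after link 5: o_5 = (-1.6672, 6.4267, 1.1213)
after link 6: o_6 = (-1.6672, 6.4267, 1.1213)

-1.667 6.427 1.121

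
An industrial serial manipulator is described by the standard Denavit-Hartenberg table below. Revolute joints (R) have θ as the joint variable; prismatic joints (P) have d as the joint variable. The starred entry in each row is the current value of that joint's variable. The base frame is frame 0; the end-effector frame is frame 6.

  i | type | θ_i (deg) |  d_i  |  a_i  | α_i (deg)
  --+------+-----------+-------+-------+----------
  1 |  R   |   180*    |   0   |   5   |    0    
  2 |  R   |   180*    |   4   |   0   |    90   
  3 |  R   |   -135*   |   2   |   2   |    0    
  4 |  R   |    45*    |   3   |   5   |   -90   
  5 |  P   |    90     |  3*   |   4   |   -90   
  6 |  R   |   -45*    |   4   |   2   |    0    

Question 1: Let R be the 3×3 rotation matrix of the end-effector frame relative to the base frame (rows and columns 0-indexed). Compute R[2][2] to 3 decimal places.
End-effector z-axis (col 2 of R) = (0.0000,0.0000,1.0000)
R[2][2] = 1.0000

1.000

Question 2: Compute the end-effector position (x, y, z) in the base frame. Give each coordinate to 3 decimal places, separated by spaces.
after link 1: o_1 = (-5.0000, 0.0000, 0.0000)
after link 2: o_2 = (-5.0000, 0.0000, 4.0000)
after link 3: o_3 = (-6.4142, -2.0000, 2.5858)
after link 4: o_4 = (-6.4142, -5.0000, -2.4142)
after link 5: o_5 = (-3.4142, -1.0000, -2.4142)
after link 6: o_6 = (-2.0000, 0.4142, 1.5858)

-2.000 0.414 1.586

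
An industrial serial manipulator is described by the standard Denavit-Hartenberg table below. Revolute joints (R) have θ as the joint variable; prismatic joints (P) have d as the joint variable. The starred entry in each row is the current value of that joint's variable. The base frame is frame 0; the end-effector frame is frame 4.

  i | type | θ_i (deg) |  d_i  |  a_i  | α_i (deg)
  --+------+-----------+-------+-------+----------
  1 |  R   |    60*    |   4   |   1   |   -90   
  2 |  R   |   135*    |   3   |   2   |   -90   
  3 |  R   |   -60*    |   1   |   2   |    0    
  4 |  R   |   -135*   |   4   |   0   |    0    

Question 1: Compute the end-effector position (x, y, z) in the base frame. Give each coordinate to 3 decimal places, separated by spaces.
after link 1: o_1 = (0.5000, 0.8660, 4.0000)
after link 2: o_2 = (-2.8052, 1.1413, 2.5858)
after link 3: o_3 = (-5.0123, 0.7826, 2.5858)
after link 4: o_4 = (-6.4265, -1.6669, 5.4142)

-6.427 -1.667 5.414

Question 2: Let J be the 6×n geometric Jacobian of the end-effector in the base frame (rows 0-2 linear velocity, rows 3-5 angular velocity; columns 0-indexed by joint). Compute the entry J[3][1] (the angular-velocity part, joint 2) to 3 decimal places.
-0.866

axis z_1 = (-0.8660,0.5000,0.0000); lever o_n−o_1 = (-6.9265,-2.5330,1.4142)
cross product → J_v[:, 1] = (0.7071,1.2247,5.6569)
J_ω[:, 1] = z_1
entry J[3][1] = -0.8660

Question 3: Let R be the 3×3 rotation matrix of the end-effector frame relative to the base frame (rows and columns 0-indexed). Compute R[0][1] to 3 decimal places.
End-effector y-axis (col 1 of R) = (-0.7450,0.6415,0.1830)
R[0][1] = -0.7450

-0.745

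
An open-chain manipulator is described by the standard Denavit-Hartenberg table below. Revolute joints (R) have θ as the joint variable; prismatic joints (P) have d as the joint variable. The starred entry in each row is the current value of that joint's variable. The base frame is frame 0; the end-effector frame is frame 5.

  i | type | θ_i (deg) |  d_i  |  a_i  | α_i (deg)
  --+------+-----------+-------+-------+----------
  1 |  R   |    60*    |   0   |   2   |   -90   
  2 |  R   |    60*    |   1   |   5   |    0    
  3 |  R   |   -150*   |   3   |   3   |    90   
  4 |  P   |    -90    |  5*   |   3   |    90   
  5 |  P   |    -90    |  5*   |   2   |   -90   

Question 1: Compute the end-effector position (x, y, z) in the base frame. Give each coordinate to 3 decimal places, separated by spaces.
after link 1: o_1 = (1.0000, 1.7321, 0.0000)
after link 2: o_2 = (1.3840, 4.3971, -4.3301)
after link 3: o_3 = (-1.2141, 5.8971, -1.3301)
after link 4: o_4 = (-1.1160, 0.0670, -1.3301)
after link 5: o_5 = (-0.1160, 1.7990, -6.3301)

-0.116 1.799 -6.330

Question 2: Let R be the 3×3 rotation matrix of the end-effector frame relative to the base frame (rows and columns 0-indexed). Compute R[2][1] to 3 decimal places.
1.000

End-effector y-axis (col 1 of R) = (-0.0000,-0.0000,1.0000)
R[2][1] = 1.0000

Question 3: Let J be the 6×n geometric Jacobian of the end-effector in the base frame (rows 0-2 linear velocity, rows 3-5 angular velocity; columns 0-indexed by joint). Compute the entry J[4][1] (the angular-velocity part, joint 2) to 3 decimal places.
0.500

axis z_1 = (-0.8660,0.5000,0.0000); lever o_n−o_1 = (-1.1160,0.0670,-6.3301)
cross product → J_v[:, 1] = (-3.1651,-5.4821,0.5000)
J_ω[:, 1] = z_1
entry J[4][1] = 0.5000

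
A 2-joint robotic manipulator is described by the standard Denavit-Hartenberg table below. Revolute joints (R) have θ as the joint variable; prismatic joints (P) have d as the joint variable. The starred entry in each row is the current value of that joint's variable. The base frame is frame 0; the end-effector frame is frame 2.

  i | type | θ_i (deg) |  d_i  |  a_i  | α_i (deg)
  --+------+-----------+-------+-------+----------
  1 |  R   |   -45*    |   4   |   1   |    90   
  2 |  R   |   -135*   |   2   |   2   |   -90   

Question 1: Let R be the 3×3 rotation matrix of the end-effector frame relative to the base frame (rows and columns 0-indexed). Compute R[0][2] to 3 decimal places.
0.500

End-effector z-axis (col 2 of R) = (0.5000,-0.5000,-0.7071)
R[0][2] = 0.5000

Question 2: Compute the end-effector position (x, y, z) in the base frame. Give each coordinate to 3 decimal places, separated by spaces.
after link 1: o_1 = (0.7071, -0.7071, 4.0000)
after link 2: o_2 = (-1.7071, -1.1213, 2.5858)

-1.707 -1.121 2.586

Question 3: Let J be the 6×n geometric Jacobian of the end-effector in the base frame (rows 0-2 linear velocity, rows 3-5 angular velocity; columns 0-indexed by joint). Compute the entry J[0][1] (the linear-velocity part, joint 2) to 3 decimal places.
1.000

axis z_1 = (-0.7071,-0.7071,0.0000); lever o_n−o_1 = (-2.4142,-0.4142,-1.4142)
cross product → J_v[:, 1] = (1.0000,-1.0000,-1.4142)
J_ω[:, 1] = z_1
entry J[0][1] = 1.0000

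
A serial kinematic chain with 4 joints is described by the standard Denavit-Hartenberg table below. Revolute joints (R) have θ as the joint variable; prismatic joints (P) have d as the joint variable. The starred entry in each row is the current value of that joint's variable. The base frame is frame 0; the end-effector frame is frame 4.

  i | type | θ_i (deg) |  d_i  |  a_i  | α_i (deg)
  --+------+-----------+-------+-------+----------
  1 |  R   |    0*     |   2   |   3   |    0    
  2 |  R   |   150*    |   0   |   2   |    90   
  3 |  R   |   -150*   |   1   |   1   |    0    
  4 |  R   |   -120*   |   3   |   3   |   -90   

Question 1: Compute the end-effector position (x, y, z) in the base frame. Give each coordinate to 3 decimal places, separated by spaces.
4.018 4.031 4.500

after link 1: o_1 = (3.0000, 0.0000, 2.0000)
after link 2: o_2 = (1.2679, 1.0000, 2.0000)
after link 3: o_3 = (2.5179, 1.4330, 1.5000)
after link 4: o_4 = (4.0179, 4.0311, 4.5000)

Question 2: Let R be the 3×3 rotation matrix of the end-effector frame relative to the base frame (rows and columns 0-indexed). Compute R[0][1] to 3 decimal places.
-0.500

End-effector y-axis (col 1 of R) = (-0.5000,-0.8660,-0.0000)
R[0][1] = -0.5000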